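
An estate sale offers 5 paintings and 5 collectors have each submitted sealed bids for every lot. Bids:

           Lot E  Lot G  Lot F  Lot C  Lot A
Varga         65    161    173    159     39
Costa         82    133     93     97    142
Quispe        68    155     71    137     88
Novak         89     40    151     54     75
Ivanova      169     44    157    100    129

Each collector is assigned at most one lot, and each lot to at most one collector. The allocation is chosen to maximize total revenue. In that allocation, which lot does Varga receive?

Varga receives Lot C.

This is a one-to-one assignment (maximum-weight bipartite matching).
Optimal: Varga→Lot C ($159), Costa→Lot A ($142), Quispe→Lot G ($155), Novak→Lot F ($151), Ivanova→Lot E ($169) — total 159+142+155+151+169 = $776.
Max-entry greedy (repeatedly take the single best remaining cell) gives $693, worse by 83.
Next-best assignment: Varga→Lot G, Costa→Lot A, Quispe→Lot C, Novak→Lot F, Ivanova→Lot E = $760.
Swapping Ivanova↔Costa (Ivanova→Lot A $129, Costa→Lot E $82) loses 100.
Varga's own top lot is Lot F ($173), but forcing Varga→Lot F and reassigning the rest optimally gives only $693 — worse by 83.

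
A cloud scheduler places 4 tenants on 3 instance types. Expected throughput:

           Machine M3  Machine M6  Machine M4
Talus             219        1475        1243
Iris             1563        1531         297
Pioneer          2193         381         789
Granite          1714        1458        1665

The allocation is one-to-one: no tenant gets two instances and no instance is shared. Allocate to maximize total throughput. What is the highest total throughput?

Treat this as an assignment problem: match each tenant to one instance.
Optimal: Pioneer→Machine M3 (2193 ops/s), Iris→Machine M6 (1531 ops/s), Granite→Machine M4 (1665 ops/s) — total 2193+1531+1665 = 5389 ops/s.
Row-greedy (each tenant in turn takes its best remaining instance) gives 3827 ops/s, worse by 1562.

Max total: 5389 ops/s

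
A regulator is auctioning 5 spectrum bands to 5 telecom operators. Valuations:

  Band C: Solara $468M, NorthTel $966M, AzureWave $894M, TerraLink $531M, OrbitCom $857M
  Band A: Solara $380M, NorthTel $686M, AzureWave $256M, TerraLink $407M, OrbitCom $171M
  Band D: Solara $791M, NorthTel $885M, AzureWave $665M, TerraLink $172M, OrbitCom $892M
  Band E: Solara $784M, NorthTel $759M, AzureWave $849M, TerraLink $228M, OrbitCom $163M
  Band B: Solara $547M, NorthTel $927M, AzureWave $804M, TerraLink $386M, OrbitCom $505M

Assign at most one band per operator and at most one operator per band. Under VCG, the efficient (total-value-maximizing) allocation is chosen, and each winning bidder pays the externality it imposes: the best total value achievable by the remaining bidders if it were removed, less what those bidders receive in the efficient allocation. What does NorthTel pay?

NorthTel pays $34M.

Efficient allocation: Solara→Band E ($784M), NorthTel→Band B ($927M), AzureWave→Band C ($894M), TerraLink→Band A ($407M), OrbitCom→Band D ($892M); total welfare W = $3904M.
NorthTel receives Band B at value $927M, so the others get W − 927 = $2977M.
Without NorthTel: best allocation of the remaining 4 bidders over all 5 bands is Solara→Band E ($784M), AzureWave→Band B ($804M), TerraLink→Band C ($531M), OrbitCom→Band D ($892M), total $3011M.
VCG payment = (others' best without NorthTel) − (others' welfare with NorthTel) = 3011 − 2977 = $34M.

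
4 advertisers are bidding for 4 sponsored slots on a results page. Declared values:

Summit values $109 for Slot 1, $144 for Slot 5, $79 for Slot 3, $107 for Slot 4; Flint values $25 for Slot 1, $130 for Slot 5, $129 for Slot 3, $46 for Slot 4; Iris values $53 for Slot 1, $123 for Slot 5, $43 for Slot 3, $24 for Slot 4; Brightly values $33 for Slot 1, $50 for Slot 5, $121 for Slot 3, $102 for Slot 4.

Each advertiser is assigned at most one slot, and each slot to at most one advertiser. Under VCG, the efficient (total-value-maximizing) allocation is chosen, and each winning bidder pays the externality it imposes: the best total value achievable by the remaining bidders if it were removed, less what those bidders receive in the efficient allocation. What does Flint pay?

Flint pays $19.

Efficient allocation: Summit→Slot 1 ($109), Flint→Slot 3 ($129), Iris→Slot 5 ($123), Brightly→Slot 4 ($102); total welfare W = $463.
Flint receives Slot 3 at value $129, so the others get W − 129 = $334.
Without Flint: best allocation of the remaining 3 bidders over all 4 slots is Summit→Slot 1 ($109), Iris→Slot 5 ($123), Brightly→Slot 3 ($121), total $353.
VCG payment = (others' best without Flint) − (others' welfare with Flint) = 353 − 334 = $19.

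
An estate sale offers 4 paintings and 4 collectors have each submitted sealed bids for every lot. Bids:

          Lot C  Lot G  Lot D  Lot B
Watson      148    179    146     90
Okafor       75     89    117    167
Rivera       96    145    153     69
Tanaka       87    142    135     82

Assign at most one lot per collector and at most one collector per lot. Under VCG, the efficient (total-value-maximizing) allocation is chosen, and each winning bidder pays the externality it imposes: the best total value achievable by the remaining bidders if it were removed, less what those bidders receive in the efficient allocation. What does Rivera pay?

Rivera pays $24.

Efficient allocation: Watson→Lot C ($148), Okafor→Lot B ($167), Rivera→Lot D ($153), Tanaka→Lot G ($142); total welfare W = $610.
Rivera receives Lot D at value $153, so the others get W − 153 = $457.
Without Rivera: best allocation of the remaining 3 bidders over all 4 lots is Watson→Lot G ($179), Okafor→Lot B ($167), Tanaka→Lot D ($135), total $481.
VCG payment = (others' best without Rivera) − (others' welfare with Rivera) = 481 − 457 = $24.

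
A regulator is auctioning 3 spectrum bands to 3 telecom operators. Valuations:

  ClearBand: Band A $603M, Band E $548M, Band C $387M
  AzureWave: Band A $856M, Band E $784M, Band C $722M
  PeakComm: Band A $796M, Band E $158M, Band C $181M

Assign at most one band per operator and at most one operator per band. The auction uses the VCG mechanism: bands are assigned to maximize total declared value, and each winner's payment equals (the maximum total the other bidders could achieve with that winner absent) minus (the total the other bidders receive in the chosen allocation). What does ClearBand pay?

Efficient allocation: ClearBand→Band E ($548M), AzureWave→Band C ($722M), PeakComm→Band A ($796M); total welfare W = $2066M.
ClearBand receives Band E at value $548M, so the others get W − 548 = $1518M.
Without ClearBand: best allocation of the remaining 2 bidders over all 3 bands is AzureWave→Band E ($784M), PeakComm→Band A ($796M), total $1580M.
VCG payment = (others' best without ClearBand) − (others' welfare with ClearBand) = 1580 − 1518 = $62M.

ClearBand pays $62M.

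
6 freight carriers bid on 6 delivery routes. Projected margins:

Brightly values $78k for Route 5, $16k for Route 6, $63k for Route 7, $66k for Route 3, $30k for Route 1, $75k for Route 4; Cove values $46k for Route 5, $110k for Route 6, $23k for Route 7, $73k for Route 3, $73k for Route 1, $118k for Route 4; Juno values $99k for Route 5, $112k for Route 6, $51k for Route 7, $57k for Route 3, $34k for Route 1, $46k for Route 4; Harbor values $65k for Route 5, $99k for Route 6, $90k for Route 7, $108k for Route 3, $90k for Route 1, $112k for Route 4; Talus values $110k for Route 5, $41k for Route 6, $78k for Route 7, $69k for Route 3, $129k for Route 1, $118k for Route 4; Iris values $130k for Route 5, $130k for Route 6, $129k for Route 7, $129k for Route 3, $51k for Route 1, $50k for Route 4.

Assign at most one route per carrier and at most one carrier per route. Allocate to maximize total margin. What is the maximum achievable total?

Optimal: Brightly→Route 5 ($78k), Cove→Route 4 ($118k), Juno→Route 6 ($112k), Harbor→Route 3 ($108k), Talus→Route 1 ($129k), Iris→Route 7 ($129k) — total 78+118+112+108+129+129 = $674k.
Column-greedy (each route in turn goes to its best remaining carrier) gives $609k, worse by 65.
Every other assignment is strictly worse.

Maximum total: $674k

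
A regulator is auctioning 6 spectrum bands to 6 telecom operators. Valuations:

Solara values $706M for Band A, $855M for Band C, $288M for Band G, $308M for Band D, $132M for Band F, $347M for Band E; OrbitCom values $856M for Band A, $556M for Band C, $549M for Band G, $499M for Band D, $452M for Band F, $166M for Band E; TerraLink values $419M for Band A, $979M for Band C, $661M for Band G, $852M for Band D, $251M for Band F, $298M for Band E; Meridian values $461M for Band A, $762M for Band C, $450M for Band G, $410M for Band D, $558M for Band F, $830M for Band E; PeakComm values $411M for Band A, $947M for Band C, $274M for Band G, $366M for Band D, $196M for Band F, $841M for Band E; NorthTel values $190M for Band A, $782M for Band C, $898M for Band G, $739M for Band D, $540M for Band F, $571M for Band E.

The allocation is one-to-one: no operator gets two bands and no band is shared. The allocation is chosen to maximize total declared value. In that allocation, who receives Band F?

Meridian receives Band F.

Optimal: Solara→Band C ($855M), OrbitCom→Band A ($856M), TerraLink→Band D ($852M), Meridian→Band F ($558M), PeakComm→Band E ($841M), NorthTel→Band G ($898M) — total 855+856+852+558+841+898 = $4860M.
Column-greedy (each band in turn goes to its best remaining operator) gives $3686M, worse by 1174.
Next-best assignment: Solara→Band A, OrbitCom→Band F, TerraLink→Band D, Meridian→Band E, PeakComm→Band C, NorthTel→Band G = $4685M.
Swapping OrbitCom↔Meridian (OrbitCom→Band F $452M, Meridian→Band A $461M) loses 501.
Checked against all permutations: $4860M is optimal.
Meridian's own top band is Band E ($830M), but forcing Meridian→Band E and reassigning the rest optimally gives only $4685M — worse by 175.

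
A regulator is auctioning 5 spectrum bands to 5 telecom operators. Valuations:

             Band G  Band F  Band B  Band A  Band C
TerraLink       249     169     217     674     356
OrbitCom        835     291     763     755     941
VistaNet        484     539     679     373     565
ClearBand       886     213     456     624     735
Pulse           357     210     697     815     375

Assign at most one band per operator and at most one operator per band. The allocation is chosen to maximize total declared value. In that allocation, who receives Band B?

Pulse receives Band B.

Optimal: TerraLink→Band A ($674M), OrbitCom→Band C ($941M), VistaNet→Band F ($539M), ClearBand→Band G ($886M), Pulse→Band B ($697M) — total 674+941+539+886+697 = $3737M.
Row-greedy (each operator in turn takes its best remaining band) gives $3390M, worse by 347.
Next-best assignment: TerraLink→Band F, OrbitCom→Band C, VistaNet→Band B, ClearBand→Band G, Pulse→Band A = $3490M.
Swapping VistaNet↔ClearBand (VistaNet→Band G $484M, ClearBand→Band F $213M) loses 728.
Every other assignment is strictly worse.
Pulse's own top band is Band A ($815M), but forcing Pulse→Band A and reassigning the rest optimally gives only $3490M — worse by 247.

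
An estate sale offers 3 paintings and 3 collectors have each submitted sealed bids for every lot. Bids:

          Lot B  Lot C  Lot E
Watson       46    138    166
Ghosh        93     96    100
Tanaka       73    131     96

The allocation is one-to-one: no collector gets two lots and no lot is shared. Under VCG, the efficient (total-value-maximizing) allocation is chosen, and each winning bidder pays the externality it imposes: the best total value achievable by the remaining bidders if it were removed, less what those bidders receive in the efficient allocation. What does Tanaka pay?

Efficient allocation: Watson→Lot E ($166), Ghosh→Lot B ($93), Tanaka→Lot C ($131); total welfare W = $390.
Tanaka receives Lot C at value $131, so the others get W − 131 = $259.
Without Tanaka: best allocation of the remaining 2 bidders over all 3 lots is Watson→Lot E ($166), Ghosh→Lot C ($96), total $262.
VCG payment = (others' best without Tanaka) − (others' welfare with Tanaka) = 262 − 259 = $3.

Tanaka pays $3.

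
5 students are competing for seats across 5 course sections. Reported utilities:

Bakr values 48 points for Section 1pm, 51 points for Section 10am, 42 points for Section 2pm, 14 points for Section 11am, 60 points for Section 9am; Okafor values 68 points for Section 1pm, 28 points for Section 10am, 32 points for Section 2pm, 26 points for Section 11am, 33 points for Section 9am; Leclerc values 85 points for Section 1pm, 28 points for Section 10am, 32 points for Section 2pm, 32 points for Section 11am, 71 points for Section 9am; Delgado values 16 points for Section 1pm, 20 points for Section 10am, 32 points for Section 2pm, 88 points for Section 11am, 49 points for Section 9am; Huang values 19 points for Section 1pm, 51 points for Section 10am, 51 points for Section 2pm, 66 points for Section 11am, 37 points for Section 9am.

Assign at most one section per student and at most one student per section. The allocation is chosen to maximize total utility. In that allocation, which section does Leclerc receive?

Leclerc receives Section 9am.

Optimal: Bakr→Section 10am (51 points), Okafor→Section 1pm (68 points), Leclerc→Section 9am (71 points), Delgado→Section 11am (88 points), Huang→Section 2pm (51 points) — total 51+68+71+88+51 = 329 points.
Max-entry greedy (repeatedly take the single best remaining cell) gives 316 points, worse by 13.
Next-best assignment: Bakr→Section 2pm, Okafor→Section 1pm, Leclerc→Section 9am, Delgado→Section 11am, Huang→Section 10am = 320 points.
Checked against all permutations: 329 points is optimal.
Leclerc's own top section is Section 1pm (85 points), but forcing Leclerc→Section 1pm and reassigning the rest optimally gives only 316 points — worse by 13.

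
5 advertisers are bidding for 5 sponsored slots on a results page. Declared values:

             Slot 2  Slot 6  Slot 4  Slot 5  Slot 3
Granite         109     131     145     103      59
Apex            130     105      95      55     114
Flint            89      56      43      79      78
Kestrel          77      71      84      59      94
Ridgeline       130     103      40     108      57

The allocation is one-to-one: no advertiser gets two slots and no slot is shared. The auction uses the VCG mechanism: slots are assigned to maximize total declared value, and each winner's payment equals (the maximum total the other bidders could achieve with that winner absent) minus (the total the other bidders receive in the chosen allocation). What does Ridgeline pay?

Efficient allocation: Granite→Slot 4 ($145), Apex→Slot 6 ($105), Flint→Slot 5 ($79), Kestrel→Slot 3 ($94), Ridgeline→Slot 2 ($130); total welfare W = $553.
Ridgeline receives Slot 2 at value $130, so the others get W − 130 = $423.
Without Ridgeline: best allocation of the remaining 4 bidders over all 5 slots is Granite→Slot 4 ($145), Apex→Slot 2 ($130), Flint→Slot 5 ($79), Kestrel→Slot 3 ($94), total $448.
VCG payment = (others' best without Ridgeline) − (others' welfare with Ridgeline) = 448 − 423 = $25.

Ridgeline pays $25.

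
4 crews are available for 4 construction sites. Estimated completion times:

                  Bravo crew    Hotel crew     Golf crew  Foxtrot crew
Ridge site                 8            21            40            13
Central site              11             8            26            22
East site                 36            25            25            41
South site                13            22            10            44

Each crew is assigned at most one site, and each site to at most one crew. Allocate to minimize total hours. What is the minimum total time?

This is a one-to-one assignment (minimum-cost bipartite matching).
Optimal: Bravo crew→Central site (11 hours), Hotel crew→East site (25 hours), Golf crew→South site (10 hours), Foxtrot crew→Ridge site (13 hours) — total 11+25+10+13 = 59 hours.
Column-greedy (each site in turn goes to its cheapest remaining crew) gives 85 hours, worse by 26.
Swapping Bravo crew↔Hotel crew (Bravo crew→East site 36 hours, Hotel crew→Central site 8 hours) adds 8.

Minimum total: 59 hours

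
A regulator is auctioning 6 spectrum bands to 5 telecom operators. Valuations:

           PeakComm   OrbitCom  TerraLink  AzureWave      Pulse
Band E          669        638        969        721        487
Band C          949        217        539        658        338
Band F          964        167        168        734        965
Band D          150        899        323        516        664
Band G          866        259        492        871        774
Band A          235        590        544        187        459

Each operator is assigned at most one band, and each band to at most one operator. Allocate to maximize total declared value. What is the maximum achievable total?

Max total: $4653M

This is the linear assignment problem.
Optimal: PeakComm→Band C ($949M), OrbitCom→Band D ($899M), TerraLink→Band E ($969M), AzureWave→Band G ($871M), Pulse→Band F ($965M) — total 949+899+969+871+965 = $4653M.
Row-greedy (each operator in turn takes its best remaining band) gives $4162M, worse by 491.
Next-best assignment: PeakComm→Band G, OrbitCom→Band D, TerraLink→Band E, AzureWave→Band C, Pulse→Band F = $4357M.
Checked against all permutations: $4653M is optimal.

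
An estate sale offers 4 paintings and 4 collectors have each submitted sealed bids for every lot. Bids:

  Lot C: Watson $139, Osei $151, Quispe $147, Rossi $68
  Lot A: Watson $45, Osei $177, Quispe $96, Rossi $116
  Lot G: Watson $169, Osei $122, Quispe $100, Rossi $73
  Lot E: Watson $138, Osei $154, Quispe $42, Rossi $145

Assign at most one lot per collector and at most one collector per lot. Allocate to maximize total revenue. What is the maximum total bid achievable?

This is a one-to-one assignment (maximum-weight bipartite matching).
Optimal: Watson→Lot G ($169), Osei→Lot A ($177), Quispe→Lot C ($147), Rossi→Lot E ($145) — total 169+177+147+145 = $638.
Column-greedy (each lot in turn goes to its best remaining collector) gives $478, worse by 160.
Next-best assignment: Watson→Lot G, Osei→Lot E, Quispe→Lot C, Rossi→Lot A = $586.
Swapping Quispe↔Rossi (Quispe→Lot E $42, Rossi→Lot C $68) loses 182.

Maximum total: $638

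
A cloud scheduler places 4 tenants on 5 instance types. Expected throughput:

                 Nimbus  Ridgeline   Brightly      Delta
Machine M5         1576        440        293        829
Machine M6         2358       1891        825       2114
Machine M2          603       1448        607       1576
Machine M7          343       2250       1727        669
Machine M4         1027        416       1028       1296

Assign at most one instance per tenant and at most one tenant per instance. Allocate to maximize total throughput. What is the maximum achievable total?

Treat this as an assignment problem: match each tenant to one instance.
Optimal: Nimbus→Machine M6 (2358 ops/s), Ridgeline→Machine M7 (2250 ops/s), Brightly→Machine M4 (1028 ops/s), Delta→Machine M2 (1576 ops/s) — total 2358+2250+1028+1576 = 7212 ops/s.
Column-greedy (each instance in turn goes to its best remaining tenant) gives 6865 ops/s, worse by 347.
Next-best assignment: Nimbus→Machine M5, Ridgeline→Machine M7, Brightly→Machine M4, Delta→Machine M6 = 6968 ops/s.
Swapping Nimbus↔Brightly (Nimbus→Machine M4 1027 ops/s, Brightly→Machine M6 825 ops/s) loses 1534.

Max total: 7212 ops/s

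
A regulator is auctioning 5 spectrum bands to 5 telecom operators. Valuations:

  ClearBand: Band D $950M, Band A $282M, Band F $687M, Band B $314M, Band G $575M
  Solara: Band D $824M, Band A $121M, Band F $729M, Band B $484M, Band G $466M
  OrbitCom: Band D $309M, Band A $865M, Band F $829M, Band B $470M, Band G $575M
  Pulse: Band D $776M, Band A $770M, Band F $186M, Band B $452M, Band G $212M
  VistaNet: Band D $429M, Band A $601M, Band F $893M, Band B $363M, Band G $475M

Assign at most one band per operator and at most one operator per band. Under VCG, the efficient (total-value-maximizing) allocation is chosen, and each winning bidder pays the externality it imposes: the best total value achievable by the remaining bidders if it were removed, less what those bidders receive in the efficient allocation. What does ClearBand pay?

ClearBand pays $340M.

Efficient allocation: ClearBand→Band D ($950M), Solara→Band B ($484M), OrbitCom→Band G ($575M), Pulse→Band A ($770M), VistaNet→Band F ($893M); total welfare W = $3672M.
ClearBand receives Band D at value $950M, so the others get W − 950 = $2722M.
Without ClearBand: best allocation of the remaining 4 bidders over all 5 bands is Solara→Band D ($824M), OrbitCom→Band G ($575M), Pulse→Band A ($770M), VistaNet→Band F ($893M), total $3062M.
VCG payment = (others' best without ClearBand) − (others' welfare with ClearBand) = 3062 − 2722 = $340M.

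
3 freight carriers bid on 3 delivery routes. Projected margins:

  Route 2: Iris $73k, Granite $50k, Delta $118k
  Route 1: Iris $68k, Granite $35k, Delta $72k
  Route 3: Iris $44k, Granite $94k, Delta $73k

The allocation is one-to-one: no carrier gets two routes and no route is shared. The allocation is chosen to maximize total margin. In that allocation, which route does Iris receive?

This is a one-to-one assignment (maximum-weight bipartite matching).
Optimal: Iris→Route 1 ($68k), Granite→Route 3 ($94k), Delta→Route 2 ($118k) — total 68+94+118 = $280k.
Next-best assignment: Iris→Route 2, Granite→Route 3, Delta→Route 1 = $239k.
Iris's own top route is Route 2 ($73k), but forcing Iris→Route 2 and reassigning the rest optimally gives only $239k — worse by 41.

Iris receives Route 1.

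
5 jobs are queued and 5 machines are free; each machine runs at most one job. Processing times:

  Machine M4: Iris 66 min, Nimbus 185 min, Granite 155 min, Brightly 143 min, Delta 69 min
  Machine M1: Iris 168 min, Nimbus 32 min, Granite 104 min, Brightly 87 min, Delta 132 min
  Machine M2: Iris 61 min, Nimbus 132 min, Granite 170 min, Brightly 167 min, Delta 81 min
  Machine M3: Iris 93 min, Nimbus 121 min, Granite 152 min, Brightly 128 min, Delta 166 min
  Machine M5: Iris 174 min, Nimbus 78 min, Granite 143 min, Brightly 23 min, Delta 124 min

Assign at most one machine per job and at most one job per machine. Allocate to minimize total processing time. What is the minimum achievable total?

Optimal: Iris→Machine M2 (61 min), Nimbus→Machine M1 (32 min), Granite→Machine M3 (152 min), Brightly→Machine M5 (23 min), Delta→Machine M4 (69 min) — total 61+32+152+23+69 = 337 min.
Swapping Iris↔Delta (Iris→Machine M4 66 min, Delta→Machine M2 81 min) adds 17.
Checked against all permutations: 337 min is optimal.

Minimum total: 337 min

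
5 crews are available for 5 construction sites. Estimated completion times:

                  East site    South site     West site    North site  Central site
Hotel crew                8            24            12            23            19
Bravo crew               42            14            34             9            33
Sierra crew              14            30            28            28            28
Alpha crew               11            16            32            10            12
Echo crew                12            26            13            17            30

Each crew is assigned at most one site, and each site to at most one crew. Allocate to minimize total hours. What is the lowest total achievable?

Optimal: Hotel crew→West site (12 hours), Bravo crew→South site (14 hours), Sierra crew→East site (14 hours), Alpha crew→Central site (12 hours), Echo crew→North site (17 hours) — total 12+14+14+12+17 = 69 hours.
Column-greedy (each site in turn goes to its cheapest remaining crew) gives 73 hours, worse by 4.
Next-best assignment: Hotel crew→Central site, Bravo crew→South site, Sierra crew→East site, Alpha crew→North site, Echo crew→West site = 70 hours.
No other one-to-one assignment undercuts 69 hours.

Min total: 69 hours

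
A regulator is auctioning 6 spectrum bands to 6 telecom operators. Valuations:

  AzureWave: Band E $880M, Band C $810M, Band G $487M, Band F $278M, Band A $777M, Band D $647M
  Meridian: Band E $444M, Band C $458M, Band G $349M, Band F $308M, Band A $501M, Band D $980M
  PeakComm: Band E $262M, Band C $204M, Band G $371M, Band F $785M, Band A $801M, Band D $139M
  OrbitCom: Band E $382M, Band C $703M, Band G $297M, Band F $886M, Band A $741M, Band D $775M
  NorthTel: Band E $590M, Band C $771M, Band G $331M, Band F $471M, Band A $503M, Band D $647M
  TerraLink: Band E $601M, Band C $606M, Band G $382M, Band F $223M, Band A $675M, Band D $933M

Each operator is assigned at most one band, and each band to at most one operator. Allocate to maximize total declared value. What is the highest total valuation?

Maximum total: $4700M

Treat this as an assignment problem: match each operator to one band.
Optimal: AzureWave→Band E ($880M), Meridian→Band D ($980M), PeakComm→Band A ($801M), OrbitCom→Band F ($886M), NorthTel→Band C ($771M), TerraLink→Band G ($382M) — total 880+980+801+886+771+382 = $4700M.
Checked against all permutations: $4700M is optimal.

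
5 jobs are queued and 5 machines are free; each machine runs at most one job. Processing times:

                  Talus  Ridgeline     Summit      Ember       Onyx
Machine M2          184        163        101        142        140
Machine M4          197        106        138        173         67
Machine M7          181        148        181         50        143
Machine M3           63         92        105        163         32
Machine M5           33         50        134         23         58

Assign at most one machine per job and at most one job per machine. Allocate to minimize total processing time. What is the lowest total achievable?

Min total: 322 min

This is the linear assignment problem.
Optimal: Talus→Machine M5 (33 min), Ridgeline→Machine M4 (106 min), Summit→Machine M2 (101 min), Ember→Machine M7 (50 min), Onyx→Machine M3 (32 min) — total 33+106+101+50+32 = 322 min.
Row-greedy (each job in turn takes its cheapest remaining machine) gives 343 min, worse by 21.
Next-best assignment: Talus→Machine M3, Ridgeline→Machine M5, Summit→Machine M2, Ember→Machine M7, Onyx→Machine M4 = 331 min.
Swapping Ridgeline↔Onyx (Ridgeline→Machine M3 92 min, Onyx→Machine M4 67 min) adds 21.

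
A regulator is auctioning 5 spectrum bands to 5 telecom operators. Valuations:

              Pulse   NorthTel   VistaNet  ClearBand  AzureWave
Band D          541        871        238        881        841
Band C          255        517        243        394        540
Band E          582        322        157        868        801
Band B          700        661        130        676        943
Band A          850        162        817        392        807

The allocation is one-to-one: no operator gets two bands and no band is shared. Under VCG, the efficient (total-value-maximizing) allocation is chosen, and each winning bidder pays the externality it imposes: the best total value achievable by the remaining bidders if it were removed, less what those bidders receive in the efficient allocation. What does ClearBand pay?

ClearBand pays $285M.

Efficient allocation: Pulse→Band B ($700M), NorthTel→Band D ($871M), VistaNet→Band A ($817M), ClearBand→Band E ($868M), AzureWave→Band C ($540M); total welfare W = $3796M.
ClearBand receives Band E at value $868M, so the others get W − 868 = $2928M.
Without ClearBand: best allocation of the remaining 4 bidders over all 5 bands is Pulse→Band E ($582M), NorthTel→Band D ($871M), VistaNet→Band A ($817M), AzureWave→Band B ($943M), total $3213M.
VCG payment = (others' best without ClearBand) − (others' welfare with ClearBand) = 3213 − 2928 = $285M.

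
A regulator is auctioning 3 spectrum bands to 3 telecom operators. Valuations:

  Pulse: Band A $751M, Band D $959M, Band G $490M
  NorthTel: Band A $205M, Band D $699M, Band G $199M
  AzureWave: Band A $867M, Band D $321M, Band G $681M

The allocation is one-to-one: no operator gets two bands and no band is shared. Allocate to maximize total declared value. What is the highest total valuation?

Optimal: Pulse→Band A ($751M), NorthTel→Band D ($699M), AzureWave→Band G ($681M) — total 751+699+681 = $2131M.
Next-best assignment: Pulse→Band G, NorthTel→Band D, AzureWave→Band A = $2056M.

Maximum total: $2131M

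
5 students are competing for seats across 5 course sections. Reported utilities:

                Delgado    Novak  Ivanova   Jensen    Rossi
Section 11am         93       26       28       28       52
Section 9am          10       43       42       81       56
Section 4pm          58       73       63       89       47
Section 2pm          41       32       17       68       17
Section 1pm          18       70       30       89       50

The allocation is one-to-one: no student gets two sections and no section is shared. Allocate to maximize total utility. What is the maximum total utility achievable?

Optimal: Delgado→Section 11am (93 points), Novak→Section 1pm (70 points), Ivanova→Section 4pm (63 points), Jensen→Section 2pm (68 points), Rossi→Section 9am (56 points) — total 93+70+63+68+56 = 350 points.
Column-greedy (each section in turn goes to its best remaining student) gives 314 points, worse by 36.
Next-best assignment: Delgado→Section 11am, Novak→Section 2pm, Ivanova→Section 4pm, Jensen→Section 1pm, Rossi→Section 9am = 333 points.
Swapping Ivanova↔Jensen (Ivanova→Section 2pm 17 points, Jensen→Section 4pm 89 points) loses 25.
Every other assignment is strictly worse.

Max total: 350 points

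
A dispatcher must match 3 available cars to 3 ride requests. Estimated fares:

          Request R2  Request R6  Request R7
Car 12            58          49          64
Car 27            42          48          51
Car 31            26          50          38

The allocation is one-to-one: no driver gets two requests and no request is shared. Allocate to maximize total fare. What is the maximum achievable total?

Optimal: Car 12→Request R2 ($58), Car 27→Request R7 ($51), Car 31→Request R6 ($50) — total 58+51+50 = $159.
Row-greedy (each driver in turn takes its best remaining request) gives $138, worse by 21.
Next-best assignment: Car 12→Request R7, Car 27→Request R2, Car 31→Request R6 = $156.
Swapping Car 27↔Car 31 (Car 27→Request R6 $48, Car 31→Request R7 $38) loses 15.
Checked against all permutations: $159 is optimal.

Maximum total: $159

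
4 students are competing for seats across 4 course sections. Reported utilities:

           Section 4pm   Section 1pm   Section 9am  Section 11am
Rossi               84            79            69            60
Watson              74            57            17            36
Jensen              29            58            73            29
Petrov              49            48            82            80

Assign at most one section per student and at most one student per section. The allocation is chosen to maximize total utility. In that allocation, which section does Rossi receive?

Rossi receives Section 1pm.

Optimal: Rossi→Section 1pm (79 points), Watson→Section 4pm (74 points), Jensen→Section 9am (73 points), Petrov→Section 11am (80 points) — total 79+74+73+80 = 306 points.
Max-entry greedy (repeatedly take the single best remaining cell) gives 260 points, worse by 46.
Every other assignment is strictly worse.
Rossi's own top section is Section 4pm (84 points), but forcing Rossi→Section 4pm and reassigning the rest optimally gives only 294 points — worse by 12.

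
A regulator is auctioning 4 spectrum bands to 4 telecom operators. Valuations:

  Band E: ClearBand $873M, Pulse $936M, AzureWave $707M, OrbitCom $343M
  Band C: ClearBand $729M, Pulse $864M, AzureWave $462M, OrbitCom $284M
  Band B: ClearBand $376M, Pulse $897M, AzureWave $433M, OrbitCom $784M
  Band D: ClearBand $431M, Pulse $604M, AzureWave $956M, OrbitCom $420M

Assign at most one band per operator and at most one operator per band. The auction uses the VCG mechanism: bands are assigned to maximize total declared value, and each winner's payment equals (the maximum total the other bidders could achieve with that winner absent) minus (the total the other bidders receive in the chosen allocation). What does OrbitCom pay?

Efficient allocation: ClearBand→Band E ($873M), Pulse→Band C ($864M), AzureWave→Band D ($956M), OrbitCom→Band B ($784M); total welfare W = $3477M.
OrbitCom receives Band B at value $784M, so the others get W − 784 = $2693M.
Without OrbitCom: best allocation of the remaining 3 bidders over all 4 bands is ClearBand→Band E ($873M), Pulse→Band B ($897M), AzureWave→Band D ($956M), total $2726M.
VCG payment = (others' best without OrbitCom) − (others' welfare with OrbitCom) = 2726 − 2693 = $33M.

OrbitCom pays $33M.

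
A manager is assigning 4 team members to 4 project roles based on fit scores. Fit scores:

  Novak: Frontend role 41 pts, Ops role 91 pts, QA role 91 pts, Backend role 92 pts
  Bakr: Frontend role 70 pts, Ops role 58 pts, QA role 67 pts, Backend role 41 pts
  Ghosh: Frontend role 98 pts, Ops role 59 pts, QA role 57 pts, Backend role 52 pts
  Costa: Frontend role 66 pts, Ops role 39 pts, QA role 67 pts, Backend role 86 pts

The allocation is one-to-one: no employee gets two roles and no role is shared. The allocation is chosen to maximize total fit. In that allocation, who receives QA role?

Bakr receives QA role.

Optimal: Novak→Ops role (91 pts), Bakr→QA role (67 pts), Ghosh→Frontend role (98 pts), Costa→Backend role (86 pts) — total 91+67+98+86 = 342 pts.
Max-entry greedy (repeatedly take the single best remaining cell) gives 296 pts, worse by 46.
Next-best assignment: Novak→QA role, Bakr→Ops role, Ghosh→Frontend role, Costa→Backend role = 333 pts.
Every other assignment is strictly worse.
Bakr's own top role is Frontend role (70 pts), but forcing Bakr→Frontend role and reassigning the rest optimally gives only 306 pts — worse by 36.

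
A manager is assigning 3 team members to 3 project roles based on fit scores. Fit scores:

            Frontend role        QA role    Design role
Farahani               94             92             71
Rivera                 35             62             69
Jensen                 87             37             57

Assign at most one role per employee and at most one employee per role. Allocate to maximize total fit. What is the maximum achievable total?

Maximum total: 248 pts

Optimal: Farahani→QA role (92 pts), Rivera→Design role (69 pts), Jensen→Frontend role (87 pts) — total 92+69+87 = 248 pts.
Max-entry greedy (repeatedly take the single best remaining cell) gives 200 pts, worse by 48.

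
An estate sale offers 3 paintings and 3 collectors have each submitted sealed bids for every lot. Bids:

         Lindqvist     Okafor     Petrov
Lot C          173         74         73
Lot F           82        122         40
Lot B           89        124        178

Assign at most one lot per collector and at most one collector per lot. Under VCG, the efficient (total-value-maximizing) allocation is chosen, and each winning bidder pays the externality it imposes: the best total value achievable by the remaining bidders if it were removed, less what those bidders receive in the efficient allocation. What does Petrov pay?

Petrov pays $2.

Efficient allocation: Lindqvist→Lot C ($173), Okafor→Lot F ($122), Petrov→Lot B ($178); total welfare W = $473.
Petrov receives Lot B at value $178, so the others get W − 178 = $295.
Without Petrov: best allocation of the remaining 2 bidders over all 3 lots is Lindqvist→Lot C ($173), Okafor→Lot B ($124), total $297.
VCG payment = (others' best without Petrov) − (others' welfare with Petrov) = 297 − 295 = $2.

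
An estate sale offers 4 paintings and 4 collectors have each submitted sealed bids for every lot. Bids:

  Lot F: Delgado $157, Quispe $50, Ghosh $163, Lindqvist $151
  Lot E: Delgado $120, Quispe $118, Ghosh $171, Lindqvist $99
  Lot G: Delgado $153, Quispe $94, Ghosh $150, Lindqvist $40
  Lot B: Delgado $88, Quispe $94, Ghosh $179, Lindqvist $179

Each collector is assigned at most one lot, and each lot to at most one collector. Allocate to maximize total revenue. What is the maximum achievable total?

This is the linear assignment problem.
Optimal: Delgado→Lot G ($153), Quispe→Lot E ($118), Ghosh→Lot F ($163), Lindqvist→Lot B ($179) — total 153+118+163+179 = $613.
Max-entry greedy (repeatedly take the single best remaining cell) gives $494, worse by 119.
Next-best assignment: Delgado→Lot F, Quispe→Lot E, Ghosh→Lot G, Lindqvist→Lot B = $604.
Checked against all permutations: $613 is optimal.

Max total: $613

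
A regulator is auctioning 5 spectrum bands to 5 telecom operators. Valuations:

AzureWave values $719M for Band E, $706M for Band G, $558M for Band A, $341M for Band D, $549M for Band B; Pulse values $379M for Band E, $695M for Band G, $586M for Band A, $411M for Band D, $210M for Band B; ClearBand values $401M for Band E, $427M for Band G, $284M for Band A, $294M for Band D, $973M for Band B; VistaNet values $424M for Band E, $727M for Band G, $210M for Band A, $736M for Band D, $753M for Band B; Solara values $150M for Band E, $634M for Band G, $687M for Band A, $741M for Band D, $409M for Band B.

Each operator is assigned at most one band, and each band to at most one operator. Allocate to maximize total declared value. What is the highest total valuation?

Maximum total: $3810M

Treat this as an assignment problem: match each operator to one band.
Optimal: AzureWave→Band E ($719M), Pulse→Band G ($695M), ClearBand→Band B ($973M), VistaNet→Band D ($736M), Solara→Band A ($687M) — total 719+695+973+736+687 = $3810M.
Max-entry greedy (repeatedly take the single best remaining cell) gives $3746M, worse by 64.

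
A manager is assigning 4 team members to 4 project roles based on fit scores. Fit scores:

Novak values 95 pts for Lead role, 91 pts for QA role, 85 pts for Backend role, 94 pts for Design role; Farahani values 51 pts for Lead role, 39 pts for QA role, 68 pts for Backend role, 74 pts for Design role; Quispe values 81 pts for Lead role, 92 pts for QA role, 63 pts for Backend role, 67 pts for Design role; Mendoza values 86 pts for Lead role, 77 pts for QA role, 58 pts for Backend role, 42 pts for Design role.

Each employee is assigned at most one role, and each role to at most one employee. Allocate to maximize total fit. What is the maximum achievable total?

Optimal: Novak→Design role (94 pts), Farahani→Backend role (68 pts), Quispe→QA role (92 pts), Mendoza→Lead role (86 pts) — total 94+68+92+86 = 340 pts.
Column-greedy (each role in turn goes to its best remaining employee) gives 297 pts, worse by 43.
Swapping Mendoza↔Farahani (Mendoza→Backend role 58 pts, Farahani→Lead role 51 pts) loses 45.
Checked against all permutations: 340 pts is optimal.

Max total: 340 pts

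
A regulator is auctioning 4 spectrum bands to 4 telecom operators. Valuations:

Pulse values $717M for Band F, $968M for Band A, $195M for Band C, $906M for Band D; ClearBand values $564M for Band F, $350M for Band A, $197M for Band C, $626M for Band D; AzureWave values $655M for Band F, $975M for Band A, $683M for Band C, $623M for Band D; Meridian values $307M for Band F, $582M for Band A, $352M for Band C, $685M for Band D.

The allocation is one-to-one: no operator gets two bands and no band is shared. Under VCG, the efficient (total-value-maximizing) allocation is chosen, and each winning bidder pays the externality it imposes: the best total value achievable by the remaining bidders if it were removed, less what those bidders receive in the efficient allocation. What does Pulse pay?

Pulse pays $292M.

Efficient allocation: Pulse→Band A ($968M), ClearBand→Band F ($564M), AzureWave→Band C ($683M), Meridian→Band D ($685M); total welfare W = $2900M.
Pulse receives Band A at value $968M, so the others get W − 968 = $1932M.
Without Pulse: best allocation of the remaining 3 bidders over all 4 bands is ClearBand→Band F ($564M), AzureWave→Band A ($975M), Meridian→Band D ($685M), total $2224M.
VCG payment = (others' best without Pulse) − (others' welfare with Pulse) = 2224 − 1932 = $292M.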